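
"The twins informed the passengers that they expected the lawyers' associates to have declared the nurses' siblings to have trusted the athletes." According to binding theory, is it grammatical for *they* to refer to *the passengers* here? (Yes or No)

*the passengers* is an R-expression; Principle C requires it to be free (not bound by any c-commanding expression).
— they: subject of the clause headed by 'expected'; the pronoun does not c-command the R-expression — coreference allowed.

Yes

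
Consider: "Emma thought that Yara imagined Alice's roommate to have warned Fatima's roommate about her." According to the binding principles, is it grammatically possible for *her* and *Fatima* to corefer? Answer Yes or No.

*her* is a pronoun; Principle B requires it to be free in its binding domain — the clause headed by 'warned'.
— Fatima: possessor inside the object DP of the clause headed by 'warned'; does not c-command the pronoun — Principle B does not apply; allowed.

Yes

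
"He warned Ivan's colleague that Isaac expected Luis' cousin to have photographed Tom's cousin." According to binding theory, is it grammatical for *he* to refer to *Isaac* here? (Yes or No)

*Isaac* is an R-expression; Principle C requires it to be free (not bound by any c-commanding expression).
— he: subject of the matrix clause; the pronoun c-commands the R-expression — coreference blocked (Principle C).

No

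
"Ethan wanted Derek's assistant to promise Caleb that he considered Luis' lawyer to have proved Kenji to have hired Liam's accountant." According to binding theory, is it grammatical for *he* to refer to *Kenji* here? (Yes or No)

No

*Kenji* is an R-expression; Principle C requires it to be free (not bound by any c-commanding expression).
— he: subject of the clause headed by 'considered'; the pronoun c-commands the R-expression — coreference blocked (Principle C).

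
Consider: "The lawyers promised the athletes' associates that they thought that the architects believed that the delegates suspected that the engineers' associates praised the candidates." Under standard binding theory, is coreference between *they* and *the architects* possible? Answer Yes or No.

No

*the architects* is an R-expression; Principle C requires it to be free (not bound by any c-commanding expression).
— they: subject of the clause headed by 'thought'; the pronoun c-commands the R-expression — coreference blocked (Principle C).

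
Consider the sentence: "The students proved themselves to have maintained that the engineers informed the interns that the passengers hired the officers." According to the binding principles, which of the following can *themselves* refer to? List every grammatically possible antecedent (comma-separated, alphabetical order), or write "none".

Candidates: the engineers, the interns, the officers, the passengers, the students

the students

*themselves* is a reflexive; Principle A requires it to be bound within its binding domain — the matrix clause.
— the engineers: subject of the clause headed by 'informed'; does not c-command the reflexive — cannot bind it (Principle A).
— the interns: object of the clause headed by 'informed'; does not c-command the reflexive — cannot bind it (Principle A).
— the officers: object of the clause headed by 'hired'; does not c-command the reflexive — cannot bind it (Principle A).
— the passengers: subject of the clause headed by 'hired'; does not c-command the reflexive — cannot bind it (Principle A).
— the students: subject of the matrix clause; c-commands the reflexive within its binding domain — allowed (Principle A).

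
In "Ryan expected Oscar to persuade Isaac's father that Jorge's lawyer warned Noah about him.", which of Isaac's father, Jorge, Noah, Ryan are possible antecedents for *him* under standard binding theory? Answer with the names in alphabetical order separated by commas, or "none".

*him* is a pronoun; Principle B requires it to be free in its binding domain — the clause headed by 'warned'.
— Isaac's father: object of the clause headed by 'persuade'; c-commands the pronoun but lies outside its binding domain — allowed.
— Jorge: possessor inside the subject DP of the clause headed by 'warned'; does not c-command the pronoun — Principle B does not apply; allowed.
— Noah: object of the clause headed by 'warned'; c-commands the pronoun within its binding domain — blocked (Principle B).
— Ryan: subject of the matrix clause; c-commands the pronoun but lies outside its binding domain — allowed.

Isaac's father, Jorge, Ryan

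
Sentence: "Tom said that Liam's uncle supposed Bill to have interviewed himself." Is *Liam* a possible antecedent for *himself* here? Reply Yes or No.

No

*himself* is a reflexive; Principle A requires it to be bound within its binding domain — the clause headed by 'interviewed'.
— Liam: possessor inside the subject DP of the clause headed by 'supposed'; does not c-command the reflexive — cannot bind it (Principle A).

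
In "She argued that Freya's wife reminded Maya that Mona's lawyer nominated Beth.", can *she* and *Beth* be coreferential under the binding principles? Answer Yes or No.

*Beth* is an R-expression; Principle C requires it to be free (not bound by any c-commanding expression).
— she: subject of the matrix clause; the pronoun c-commands the R-expression — coreference blocked (Principle C).

No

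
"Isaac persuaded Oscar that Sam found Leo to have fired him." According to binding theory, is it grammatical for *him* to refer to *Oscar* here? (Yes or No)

*Oscar* is an R-expression; Principle C requires it to be free (not bound by any c-commanding expression).
— him: object of the clause headed by 'fired'; the pronoun does not c-command the R-expression — coreference allowed.

Yes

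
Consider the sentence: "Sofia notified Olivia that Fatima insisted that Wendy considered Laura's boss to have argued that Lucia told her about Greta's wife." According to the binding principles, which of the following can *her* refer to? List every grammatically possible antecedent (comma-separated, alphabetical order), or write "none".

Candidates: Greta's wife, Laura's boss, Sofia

*her* is a pronoun; Principle B requires it to be free in its binding domain — the clause headed by 'told'.
— Greta's wife: second object of the clause headed by 'told'; is c-commanded by the pronoun; coreference would bind this R-expression — blocked (Principle C).
— Laura's boss: subject of the clause headed by 'argued'; c-commands the pronoun but lies outside its binding domain — allowed.
— Sofia: subject of the matrix clause; c-commands the pronoun but lies outside its binding domain — allowed.

Laura's boss, Sofia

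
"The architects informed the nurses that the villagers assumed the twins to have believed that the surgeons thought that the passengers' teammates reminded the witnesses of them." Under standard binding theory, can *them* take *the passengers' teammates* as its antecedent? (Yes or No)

No

*them* is a pronoun; Principle B requires it to be free in its binding domain — the clause headed by 'reminded'.
— the passengers' teammates: subject of the clause headed by 'reminded'; c-commands the pronoun within its binding domain — blocked (Principle B).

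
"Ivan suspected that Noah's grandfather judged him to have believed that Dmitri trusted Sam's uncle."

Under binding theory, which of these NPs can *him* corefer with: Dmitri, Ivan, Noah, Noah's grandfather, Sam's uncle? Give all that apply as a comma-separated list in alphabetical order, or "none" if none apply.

Ivan, Noah

*him* is a pronoun; Principle B requires it to be free in its binding domain — the clause headed by 'judged'.
— Dmitri: subject of the clause headed by 'trusted'; is c-commanded by the pronoun; coreference would bind this R-expression — blocked (Principle C).
— Ivan: subject of the matrix clause; c-commands the pronoun but lies outside its binding domain — allowed.
— Noah: possessor inside the subject DP of the clause headed by 'judged'; does not c-command the pronoun — Principle B does not apply; allowed.
— Noah's grandfather: subject of the clause headed by 'judged'; c-commands the pronoun within its binding domain — blocked (Principle B).
— Sam's uncle: object of the clause headed by 'trusted'; is c-commanded by the pronoun; coreference would bind this R-expression — blocked (Principle C).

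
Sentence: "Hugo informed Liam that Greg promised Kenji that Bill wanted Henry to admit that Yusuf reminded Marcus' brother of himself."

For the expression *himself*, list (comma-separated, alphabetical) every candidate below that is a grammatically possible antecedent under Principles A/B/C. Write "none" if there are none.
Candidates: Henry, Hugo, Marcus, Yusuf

Yusuf

*himself* is a reflexive; Principle A requires it to be bound within its binding domain — the clause headed by 'reminded'.
— Henry: subject of the clause headed by 'admit'; c-commands the reflexive but lies outside its binding domain — cannot bind it (Principle A).
— Hugo: subject of the matrix clause; c-commands the reflexive but lies outside its binding domain — cannot bind it (Principle A).
— Marcus: possessor inside the object DP of the clause headed by 'reminded'; does not c-command the reflexive — cannot bind it (Principle A).
— Yusuf: subject of the clause headed by 'reminded'; c-commands the reflexive within its binding domain — allowed (Principle A).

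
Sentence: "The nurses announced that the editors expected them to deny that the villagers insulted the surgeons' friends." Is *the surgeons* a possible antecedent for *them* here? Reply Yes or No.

*them* is a pronoun; Principle B requires it to be free in its binding domain — the clause headed by 'expected'.
— the surgeons: possessor inside the object DP of the clause headed by 'insulted'; is c-commanded by the pronoun; coreference would bind this R-expression — blocked (Principle C).

No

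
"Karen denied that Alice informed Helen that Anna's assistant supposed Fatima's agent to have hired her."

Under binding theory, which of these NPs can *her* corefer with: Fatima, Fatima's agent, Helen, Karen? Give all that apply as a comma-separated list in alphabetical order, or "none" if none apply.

*her* is a pronoun; Principle B requires it to be free in its binding domain — the clause headed by 'hired'.
— Fatima: possessor inside the subject DP of the clause headed by 'hired'; does not c-command the pronoun — Principle B does not apply; allowed.
— Fatima's agent: subject of the clause headed by 'hired'; c-commands the pronoun within its binding domain — blocked (Principle B).
— Helen: object of the clause headed by 'informed'; c-commands the pronoun but lies outside its binding domain — allowed.
— Karen: subject of the matrix clause; c-commands the pronoun but lies outside its binding domain — allowed.

Fatima, Helen, Karen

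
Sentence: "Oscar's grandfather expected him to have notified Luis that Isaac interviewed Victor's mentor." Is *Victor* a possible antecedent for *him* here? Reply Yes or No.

*him* is a pronoun; Principle B requires it to be free in its binding domain — the matrix clause.
— Victor: possessor inside the object DP of the clause headed by 'interviewed'; is c-commanded by the pronoun; coreference would bind this R-expression — blocked (Principle C).

No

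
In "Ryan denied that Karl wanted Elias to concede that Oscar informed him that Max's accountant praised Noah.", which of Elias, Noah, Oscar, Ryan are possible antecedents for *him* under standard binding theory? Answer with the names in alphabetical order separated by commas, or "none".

Elias, Ryan

*him* is a pronoun; Principle B requires it to be free in its binding domain — the clause headed by 'informed'.
— Elias: subject of the clause headed by 'concede'; c-commands the pronoun but lies outside its binding domain — allowed.
— Noah: object of the clause headed by 'praised'; is c-commanded by the pronoun; coreference would bind this R-expression — blocked (Principle C).
— Oscar: subject of the clause headed by 'informed'; c-commands the pronoun within its binding domain — blocked (Principle B).
— Ryan: subject of the matrix clause; c-commands the pronoun but lies outside its binding domain — allowed.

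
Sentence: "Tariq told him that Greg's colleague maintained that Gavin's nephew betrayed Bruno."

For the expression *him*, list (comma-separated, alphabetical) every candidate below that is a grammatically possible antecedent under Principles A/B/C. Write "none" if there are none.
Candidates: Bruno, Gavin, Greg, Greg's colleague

*him* is a pronoun; Principle B requires it to be free in its binding domain — the matrix clause.
— Bruno: object of the clause headed by 'betrayed'; is c-commanded by the pronoun; coreference would bind this R-expression — blocked (Principle C).
— Gavin: possessor inside the subject DP of the clause headed by 'betrayed'; is c-commanded by the pronoun; coreference would bind this R-expression — blocked (Principle C).
— Greg: possessor inside the subject DP of the clause headed by 'maintained'; is c-commanded by the pronoun; coreference would bind this R-expression — blocked (Principle C).
— Greg's colleague: subject of the clause headed by 'maintained'; is c-commanded by the pronoun; coreference would bind this R-expression — blocked (Principle C).

none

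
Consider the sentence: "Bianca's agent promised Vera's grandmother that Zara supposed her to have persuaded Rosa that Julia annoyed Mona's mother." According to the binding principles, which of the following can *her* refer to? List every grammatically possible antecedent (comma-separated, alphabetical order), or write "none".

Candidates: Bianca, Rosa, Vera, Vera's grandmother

Bianca, Vera, Vera's grandmother

*her* is a pronoun; Principle B requires it to be free in its binding domain — the clause headed by 'supposed'.
— Bianca: possessor inside the subject DP of the matrix clause; does not c-command the pronoun — Principle B does not apply; allowed.
— Rosa: object of the clause headed by 'persuaded'; is c-commanded by the pronoun; coreference would bind this R-expression — blocked (Principle C).
— Vera: possessor inside the object DP of the matrix clause; does not c-command the pronoun — Principle B does not apply; allowed.
— Vera's grandmother: object of the matrix clause; c-commands the pronoun but lies outside its binding domain — allowed.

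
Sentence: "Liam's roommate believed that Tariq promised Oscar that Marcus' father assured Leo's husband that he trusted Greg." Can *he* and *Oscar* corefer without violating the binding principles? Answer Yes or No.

*Oscar* is an R-expression; Principle C requires it to be free (not bound by any c-commanding expression).
— he: subject of the clause headed by 'trusted'; the pronoun does not c-command the R-expression — coreference allowed.

Yes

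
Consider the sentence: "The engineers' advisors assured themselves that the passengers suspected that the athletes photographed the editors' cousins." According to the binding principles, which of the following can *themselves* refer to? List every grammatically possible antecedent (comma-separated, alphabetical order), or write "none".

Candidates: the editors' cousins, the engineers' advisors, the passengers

the engineers' advisors

*themselves* is a reflexive; Principle A requires it to be bound within its binding domain — the matrix clause.
— the editors' cousins: object of the clause headed by 'photographed'; does not c-command the reflexive — cannot bind it (Principle A).
— the engineers' advisors: subject of the matrix clause; c-commands the reflexive within its binding domain — allowed (Principle A).
— the passengers: subject of the clause headed by 'suspected'; does not c-command the reflexive — cannot bind it (Principle A).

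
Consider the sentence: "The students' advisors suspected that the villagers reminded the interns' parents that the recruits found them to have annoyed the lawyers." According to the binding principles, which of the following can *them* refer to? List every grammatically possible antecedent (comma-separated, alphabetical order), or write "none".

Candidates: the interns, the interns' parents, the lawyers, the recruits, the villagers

the interns, the interns' parents, the villagers

*them* is a pronoun; Principle B requires it to be free in its binding domain — the clause headed by 'found'.
— the interns: possessor inside the object DP of the clause headed by 'reminded'; does not c-command the pronoun — Principle B does not apply; allowed.
— the interns' parents: object of the clause headed by 'reminded'; c-commands the pronoun but lies outside its binding domain — allowed.
— the lawyers: object of the clause headed by 'annoyed'; is c-commanded by the pronoun; coreference would bind this R-expression — blocked (Principle C).
— the recruits: subject of the clause headed by 'found'; c-commands the pronoun within its binding domain — blocked (Principle B).
— the villagers: subject of the clause headed by 'reminded'; c-commands the pronoun but lies outside its binding domain — allowed.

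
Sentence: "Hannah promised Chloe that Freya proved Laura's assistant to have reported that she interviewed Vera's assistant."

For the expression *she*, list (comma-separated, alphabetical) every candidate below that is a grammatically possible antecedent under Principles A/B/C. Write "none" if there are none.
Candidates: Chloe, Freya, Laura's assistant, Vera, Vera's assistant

Chloe, Freya, Laura's assistant

*she* is a pronoun; Principle B requires it to be free in its binding domain — the clause headed by 'interviewed'.
— Chloe: object of the matrix clause; c-commands the pronoun but lies outside its binding domain — allowed.
— Freya: subject of the clause headed by 'proved'; c-commands the pronoun but lies outside its binding domain — allowed.
— Laura's assistant: subject of the clause headed by 'reported'; c-commands the pronoun but lies outside its binding domain — allowed.
— Vera: possessor inside the object DP of the clause headed by 'interviewed'; is c-commanded by the pronoun; coreference would bind this R-expression — blocked (Principle C).
— Vera's assistant: object of the clause headed by 'interviewed'; is c-commanded by the pronoun; coreference would bind this R-expression — blocked (Principle C).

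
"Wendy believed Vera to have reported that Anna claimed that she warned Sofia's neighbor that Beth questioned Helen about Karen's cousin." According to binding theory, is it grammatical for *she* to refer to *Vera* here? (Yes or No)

Yes

*Vera* is an R-expression; Principle C requires it to be free (not bound by any c-commanding expression).
— she: subject of the clause headed by 'warned'; the pronoun does not c-command the R-expression — coreference allowed.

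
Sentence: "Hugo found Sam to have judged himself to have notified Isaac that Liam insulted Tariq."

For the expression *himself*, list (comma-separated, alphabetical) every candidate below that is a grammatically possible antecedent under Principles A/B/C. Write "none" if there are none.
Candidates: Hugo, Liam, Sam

Sam

*himself* is a reflexive; Principle A requires it to be bound within its binding domain — the clause headed by 'judged'.
— Hugo: subject of the matrix clause; c-commands the reflexive but lies outside its binding domain — cannot bind it (Principle A).
— Liam: subject of the clause headed by 'insulted'; does not c-command the reflexive — cannot bind it (Principle A).
— Sam: subject of the clause headed by 'judged'; c-commands the reflexive within its binding domain — allowed (Principle A).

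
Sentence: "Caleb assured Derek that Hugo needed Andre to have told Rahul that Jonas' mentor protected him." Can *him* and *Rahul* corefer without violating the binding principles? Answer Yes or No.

Yes

*Rahul* is an R-expression; Principle C requires it to be free (not bound by any c-commanding expression).
— him: object of the clause headed by 'protected'; the pronoun does not c-command the R-expression — coreference allowed.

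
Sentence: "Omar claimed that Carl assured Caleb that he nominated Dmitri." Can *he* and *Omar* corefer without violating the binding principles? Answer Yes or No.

Yes

*Omar* is an R-expression; Principle C requires it to be free (not bound by any c-commanding expression).
— he: subject of the clause headed by 'nominated'; the pronoun does not c-command the R-expression — coreference allowed.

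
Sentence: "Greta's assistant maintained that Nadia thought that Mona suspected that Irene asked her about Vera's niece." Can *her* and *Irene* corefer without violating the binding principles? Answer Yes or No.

No

*Irene* is an R-expression; Principle C requires it to be free (not bound by any c-commanding expression).
— her: object of the clause headed by 'asked'; the R-expression locally c-commands the pronoun — coreference blocked (Principle B on the pronoun).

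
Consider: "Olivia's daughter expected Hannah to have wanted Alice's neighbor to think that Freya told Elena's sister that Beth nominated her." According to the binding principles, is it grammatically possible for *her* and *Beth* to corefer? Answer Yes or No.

No

*her* is a pronoun; Principle B requires it to be free in its binding domain — the clause headed by 'nominated'.
— Beth: subject of the clause headed by 'nominated'; c-commands the pronoun within its binding domain — blocked (Principle B).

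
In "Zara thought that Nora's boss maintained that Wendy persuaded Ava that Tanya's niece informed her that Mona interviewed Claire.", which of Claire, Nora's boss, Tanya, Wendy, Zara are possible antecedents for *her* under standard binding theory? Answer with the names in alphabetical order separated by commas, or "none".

Nora's boss, Tanya, Wendy, Zara

*her* is a pronoun; Principle B requires it to be free in its binding domain — the clause headed by 'informed'.
— Claire: object of the clause headed by 'interviewed'; is c-commanded by the pronoun; coreference would bind this R-expression — blocked (Principle C).
— Nora's boss: subject of the clause headed by 'maintained'; c-commands the pronoun but lies outside its binding domain — allowed.
— Tanya: possessor inside the subject DP of the clause headed by 'informed'; does not c-command the pronoun — Principle B does not apply; allowed.
— Wendy: subject of the clause headed by 'persuaded'; c-commands the pronoun but lies outside its binding domain — allowed.
— Zara: subject of the matrix clause; c-commands the pronoun but lies outside its binding domain — allowed.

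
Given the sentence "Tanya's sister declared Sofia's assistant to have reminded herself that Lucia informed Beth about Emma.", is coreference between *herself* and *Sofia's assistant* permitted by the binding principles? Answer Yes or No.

*herself* is a reflexive; Principle A requires it to be bound within its binding domain — the clause headed by 'reminded'.
— Sofia's assistant: subject of the clause headed by 'reminded'; c-commands the reflexive within its binding domain — allowed (Principle A).

Yes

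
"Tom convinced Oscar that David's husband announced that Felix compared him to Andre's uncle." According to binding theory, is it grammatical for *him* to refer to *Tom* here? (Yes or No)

*Tom* is an R-expression; Principle C requires it to be free (not bound by any c-commanding expression).
— him: object of the clause headed by 'compared'; the pronoun does not c-command the R-expression — coreference allowed.

Yes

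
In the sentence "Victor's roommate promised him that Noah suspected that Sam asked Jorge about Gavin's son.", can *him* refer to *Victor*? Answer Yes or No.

*him* is a pronoun; Principle B requires it to be free in its binding domain — the matrix clause.
— Victor: possessor inside the subject DP of the matrix clause; does not c-command the pronoun — Principle B does not apply; allowed.

Yes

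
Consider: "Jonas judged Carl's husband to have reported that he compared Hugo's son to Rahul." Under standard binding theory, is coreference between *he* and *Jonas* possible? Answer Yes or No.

Yes

*Jonas* is an R-expression; Principle C requires it to be free (not bound by any c-commanding expression).
— he: subject of the clause headed by 'compared'; the pronoun does not c-command the R-expression — coreference allowed.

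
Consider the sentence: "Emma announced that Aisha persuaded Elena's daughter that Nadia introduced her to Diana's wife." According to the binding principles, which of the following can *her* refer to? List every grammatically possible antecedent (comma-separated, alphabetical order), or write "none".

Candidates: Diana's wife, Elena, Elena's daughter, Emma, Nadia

Elena, Elena's daughter, Emma

*her* is a pronoun; Principle B requires it to be free in its binding domain — the clause headed by 'introduced'.
— Diana's wife: second object of the clause headed by 'introduced'; is c-commanded by the pronoun; coreference would bind this R-expression — blocked (Principle C).
— Elena: possessor inside the object DP of the clause headed by 'persuaded'; does not c-command the pronoun — Principle B does not apply; allowed.
— Elena's daughter: object of the clause headed by 'persuaded'; c-commands the pronoun but lies outside its binding domain — allowed.
— Emma: subject of the matrix clause; c-commands the pronoun but lies outside its binding domain — allowed.
— Nadia: subject of the clause headed by 'introduced'; c-commands the pronoun within its binding domain — blocked (Principle B).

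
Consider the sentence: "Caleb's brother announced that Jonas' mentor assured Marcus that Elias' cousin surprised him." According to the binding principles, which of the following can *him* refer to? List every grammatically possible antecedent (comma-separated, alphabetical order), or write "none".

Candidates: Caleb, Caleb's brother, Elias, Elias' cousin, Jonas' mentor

*him* is a pronoun; Principle B requires it to be free in its binding domain — the clause headed by 'surprised'.
— Caleb: possessor inside the subject DP of the matrix clause; does not c-command the pronoun — Principle B does not apply; allowed.
— Caleb's brother: subject of the matrix clause; c-commands the pronoun but lies outside its binding domain — allowed.
— Elias: possessor inside the subject DP of the clause headed by 'surprised'; does not c-command the pronoun — Principle B does not apply; allowed.
— Elias' cousin: subject of the clause headed by 'surprised'; c-commands the pronoun within its binding domain — blocked (Principle B).
— Jonas' mentor: subject of the clause headed by 'assured'; c-commands the pronoun but lies outside its binding domain — allowed.

Caleb, Caleb's brother, Elias, Jonas' mentor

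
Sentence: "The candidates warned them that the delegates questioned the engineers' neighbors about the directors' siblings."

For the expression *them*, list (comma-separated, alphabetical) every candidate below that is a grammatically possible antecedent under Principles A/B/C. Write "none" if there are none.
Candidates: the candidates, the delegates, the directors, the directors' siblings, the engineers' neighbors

none

*them* is a pronoun; Principle B requires it to be free in its binding domain — the matrix clause.
— the candidates: subject of the matrix clause; c-commands the pronoun within its binding domain — blocked (Principle B).
— the delegates: subject of the clause headed by 'questioned'; is c-commanded by the pronoun; coreference would bind this R-expression — blocked (Principle C).
— the directors: possessor inside the second object DP of the clause headed by 'questioned'; is c-commanded by the pronoun; coreference would bind this R-expression — blocked (Principle C).
— the directors' siblings: second object of the clause headed by 'questioned'; is c-commanded by the pronoun; coreference would bind this R-expression — blocked (Principle C).
— the engineers' neighbors: object of the clause headed by 'questioned'; is c-commanded by the pronoun; coreference would bind this R-expression — blocked (Principle C).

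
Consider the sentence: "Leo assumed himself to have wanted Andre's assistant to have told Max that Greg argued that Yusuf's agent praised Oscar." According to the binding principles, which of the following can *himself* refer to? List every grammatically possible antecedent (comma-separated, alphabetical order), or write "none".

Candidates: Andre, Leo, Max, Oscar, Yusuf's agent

Leo

*himself* is a reflexive; Principle A requires it to be bound within its binding domain — the matrix clause.
— Andre: possessor inside the subject DP of the clause headed by 'told'; does not c-command the reflexive — cannot bind it (Principle A).
— Leo: subject of the matrix clause; c-commands the reflexive within its binding domain — allowed (Principle A).
— Max: object of the clause headed by 'told'; does not c-command the reflexive — cannot bind it (Principle A).
— Oscar: object of the clause headed by 'praised'; does not c-command the reflexive — cannot bind it (Principle A).
— Yusuf's agent: subject of the clause headed by 'praised'; does not c-command the reflexive — cannot bind it (Principle A).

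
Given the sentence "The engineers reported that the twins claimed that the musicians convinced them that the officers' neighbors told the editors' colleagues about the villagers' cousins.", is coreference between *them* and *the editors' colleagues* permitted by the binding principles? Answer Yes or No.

No

*them* is a pronoun; Principle B requires it to be free in its binding domain — the clause headed by 'convinced'.
— the editors' colleagues: object of the clause headed by 'told'; is c-commanded by the pronoun; coreference would bind this R-expression — blocked (Principle C).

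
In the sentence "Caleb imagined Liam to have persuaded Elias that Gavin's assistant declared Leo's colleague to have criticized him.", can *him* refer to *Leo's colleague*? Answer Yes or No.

*him* is a pronoun; Principle B requires it to be free in its binding domain — the clause headed by 'criticized'.
— Leo's colleague: subject of the clause headed by 'criticized'; c-commands the pronoun within its binding domain — blocked (Principle B).

No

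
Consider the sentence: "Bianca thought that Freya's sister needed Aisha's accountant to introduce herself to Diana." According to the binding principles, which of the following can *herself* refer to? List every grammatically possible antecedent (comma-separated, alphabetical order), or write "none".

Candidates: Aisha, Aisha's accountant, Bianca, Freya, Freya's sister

Aisha's accountant

*herself* is a reflexive; Principle A requires it to be bound within its binding domain — the clause headed by 'introduce'.
— Aisha: possessor inside the subject DP of the clause headed by 'introduce'; does not c-command the reflexive — cannot bind it (Principle A).
— Aisha's accountant: subject of the clause headed by 'introduce'; c-commands the reflexive within its binding domain — allowed (Principle A).
— Bianca: subject of the matrix clause; c-commands the reflexive but lies outside its binding domain — cannot bind it (Principle A).
— Freya: possessor inside the subject DP of the clause headed by 'needed'; does not c-command the reflexive — cannot bind it (Principle A).
— Freya's sister: subject of the clause headed by 'needed'; c-commands the reflexive but lies outside its binding domain — cannot bind it (Principle A).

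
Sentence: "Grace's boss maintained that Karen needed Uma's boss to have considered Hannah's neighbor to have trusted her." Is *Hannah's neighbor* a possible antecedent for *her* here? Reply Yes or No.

No

*her* is a pronoun; Principle B requires it to be free in its binding domain — the clause headed by 'trusted'.
— Hannah's neighbor: subject of the clause headed by 'trusted'; c-commands the pronoun within its binding domain — blocked (Principle B).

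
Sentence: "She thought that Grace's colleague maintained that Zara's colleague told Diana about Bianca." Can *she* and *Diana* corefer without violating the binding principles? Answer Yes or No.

*Diana* is an R-expression; Principle C requires it to be free (not bound by any c-commanding expression).
— she: subject of the matrix clause; the pronoun c-commands the R-expression — coreference blocked (Principle C).

No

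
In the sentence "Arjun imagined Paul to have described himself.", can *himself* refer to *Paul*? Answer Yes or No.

*himself* is a reflexive; Principle A requires it to be bound within its binding domain — the clause headed by 'described'.
— Paul: subject of the clause headed by 'described'; c-commands the reflexive within its binding domain — allowed (Principle A).

Yes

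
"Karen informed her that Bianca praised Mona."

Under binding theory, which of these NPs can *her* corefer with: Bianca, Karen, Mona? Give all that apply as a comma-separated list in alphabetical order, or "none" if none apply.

none

*her* is a pronoun; Principle B requires it to be free in its binding domain — the matrix clause.
— Bianca: subject of the clause headed by 'praised'; is c-commanded by the pronoun; coreference would bind this R-expression — blocked (Principle C).
— Karen: subject of the matrix clause; c-commands the pronoun within its binding domain — blocked (Principle B).
— Mona: object of the clause headed by 'praised'; is c-commanded by the pronoun; coreference would bind this R-expression — blocked (Principle C).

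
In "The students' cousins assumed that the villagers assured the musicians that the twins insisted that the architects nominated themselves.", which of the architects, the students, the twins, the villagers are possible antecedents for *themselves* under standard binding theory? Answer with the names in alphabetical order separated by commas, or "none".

the architects

*themselves* is a reflexive; Principle A requires it to be bound within its binding domain — the clause headed by 'nominated'.
— the architects: subject of the clause headed by 'nominated'; c-commands the reflexive within its binding domain — allowed (Principle A).
— the students: possessor inside the subject DP of the matrix clause; does not c-command the reflexive — cannot bind it (Principle A).
— the twins: subject of the clause headed by 'insisted'; c-commands the reflexive but lies outside its binding domain — cannot bind it (Principle A).
— the villagers: subject of the clause headed by 'assured'; c-commands the reflexive but lies outside its binding domain — cannot bind it (Principle A).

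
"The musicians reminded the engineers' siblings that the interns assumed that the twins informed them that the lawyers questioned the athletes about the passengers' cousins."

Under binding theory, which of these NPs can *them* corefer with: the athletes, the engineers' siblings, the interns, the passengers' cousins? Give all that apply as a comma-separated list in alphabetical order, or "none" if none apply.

the engineers' siblings, the interns

*them* is a pronoun; Principle B requires it to be free in its binding domain — the clause headed by 'informed'.
— the athletes: object of the clause headed by 'questioned'; is c-commanded by the pronoun; coreference would bind this R-expression — blocked (Principle C).
— the engineers' siblings: object of the matrix clause; c-commands the pronoun but lies outside its binding domain — allowed.
— the interns: subject of the clause headed by 'assumed'; c-commands the pronoun but lies outside its binding domain — allowed.
— the passengers' cousins: second object of the clause headed by 'questioned'; is c-commanded by the pronoun; coreference would bind this R-expression — blocked (Principle C).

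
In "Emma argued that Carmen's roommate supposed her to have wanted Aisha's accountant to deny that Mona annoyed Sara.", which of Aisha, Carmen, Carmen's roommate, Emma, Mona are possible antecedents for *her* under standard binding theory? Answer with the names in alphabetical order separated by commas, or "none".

*her* is a pronoun; Principle B requires it to be free in its binding domain — the clause headed by 'supposed'.
— Aisha: possessor inside the subject DP of the clause headed by 'deny'; is c-commanded by the pronoun; coreference would bind this R-expression — blocked (Principle C).
— Carmen: possessor inside the subject DP of the clause headed by 'supposed'; does not c-command the pronoun — Principle B does not apply; allowed.
— Carmen's roommate: subject of the clause headed by 'supposed'; c-commands the pronoun within its binding domain — blocked (Principle B).
— Emma: subject of the matrix clause; c-commands the pronoun but lies outside its binding domain — allowed.
— Mona: subject of the clause headed by 'annoyed'; is c-commanded by the pronoun; coreference would bind this R-expression — blocked (Principle C).

Carmen, Emma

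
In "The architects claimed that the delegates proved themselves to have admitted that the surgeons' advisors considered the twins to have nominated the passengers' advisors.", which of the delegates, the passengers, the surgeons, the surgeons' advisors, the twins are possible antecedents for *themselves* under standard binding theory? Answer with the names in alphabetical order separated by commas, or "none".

the delegates

*themselves* is a reflexive; Principle A requires it to be bound within its binding domain — the clause headed by 'proved'.
— the delegates: subject of the clause headed by 'proved'; c-commands the reflexive within its binding domain — allowed (Principle A).
— the passengers: possessor inside the object DP of the clause headed by 'nominated'; does not c-command the reflexive — cannot bind it (Principle A).
— the surgeons: possessor inside the subject DP of the clause headed by 'considered'; does not c-command the reflexive — cannot bind it (Principle A).
— the surgeons' advisors: subject of the clause headed by 'considered'; does not c-command the reflexive — cannot bind it (Principle A).
— the twins: subject of the clause headed by 'nominated'; does not c-command the reflexive — cannot bind it (Principle A).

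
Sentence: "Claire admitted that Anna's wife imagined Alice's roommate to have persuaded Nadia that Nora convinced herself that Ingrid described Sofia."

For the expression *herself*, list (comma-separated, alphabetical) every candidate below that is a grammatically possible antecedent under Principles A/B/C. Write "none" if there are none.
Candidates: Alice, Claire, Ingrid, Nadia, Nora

Nora

*herself* is a reflexive; Principle A requires it to be bound within its binding domain — the clause headed by 'convinced'.
— Alice: possessor inside the subject DP of the clause headed by 'persuaded'; does not c-command the reflexive — cannot bind it (Principle A).
— Claire: subject of the matrix clause; c-commands the reflexive but lies outside its binding domain — cannot bind it (Principle A).
— Ingrid: subject of the clause headed by 'described'; does not c-command the reflexive — cannot bind it (Principle A).
— Nadia: object of the clause headed by 'persuaded'; c-commands the reflexive but lies outside its binding domain — cannot bind it (Principle A).
— Nora: subject of the clause headed by 'convinced'; c-commands the reflexive within its binding domain — allowed (Principle A).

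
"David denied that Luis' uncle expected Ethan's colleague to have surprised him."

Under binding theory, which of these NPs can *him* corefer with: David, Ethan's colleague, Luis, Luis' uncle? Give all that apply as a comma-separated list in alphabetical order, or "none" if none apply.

*him* is a pronoun; Principle B requires it to be free in its binding domain — the clause headed by 'surprised'.
— David: subject of the matrix clause; c-commands the pronoun but lies outside its binding domain — allowed.
— Ethan's colleague: subject of the clause headed by 'surprised'; c-commands the pronoun within its binding domain — blocked (Principle B).
— Luis: possessor inside the subject DP of the clause headed by 'expected'; does not c-command the pronoun — Principle B does not apply; allowed.
— Luis' uncle: subject of the clause headed by 'expected'; c-commands the pronoun but lies outside its binding domain — allowed.

David, Luis, Luis' uncle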